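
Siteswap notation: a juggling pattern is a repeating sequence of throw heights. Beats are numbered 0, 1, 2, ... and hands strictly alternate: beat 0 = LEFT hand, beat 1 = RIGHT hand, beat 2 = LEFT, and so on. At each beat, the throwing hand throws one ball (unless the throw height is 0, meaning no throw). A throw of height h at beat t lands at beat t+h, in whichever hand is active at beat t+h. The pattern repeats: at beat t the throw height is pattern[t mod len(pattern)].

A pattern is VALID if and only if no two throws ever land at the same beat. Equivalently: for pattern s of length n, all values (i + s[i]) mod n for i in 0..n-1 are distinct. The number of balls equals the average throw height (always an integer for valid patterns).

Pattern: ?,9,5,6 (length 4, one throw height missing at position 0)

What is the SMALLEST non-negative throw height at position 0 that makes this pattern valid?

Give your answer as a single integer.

i=0: s[i]=? (unknown)
i=1: (1 + 9) mod 4 = 2
i=2: (2 + 5) mod 4 = 3
i=3: (3 + 6) mod 4 = 1
Known residues: [1, 2, 3]; need a permutation of 0..3, so missing residue r = 0
Need (0 + s) mod 4 = 0; smallest s = (0 - 0) mod 4 = 0

Answer: 0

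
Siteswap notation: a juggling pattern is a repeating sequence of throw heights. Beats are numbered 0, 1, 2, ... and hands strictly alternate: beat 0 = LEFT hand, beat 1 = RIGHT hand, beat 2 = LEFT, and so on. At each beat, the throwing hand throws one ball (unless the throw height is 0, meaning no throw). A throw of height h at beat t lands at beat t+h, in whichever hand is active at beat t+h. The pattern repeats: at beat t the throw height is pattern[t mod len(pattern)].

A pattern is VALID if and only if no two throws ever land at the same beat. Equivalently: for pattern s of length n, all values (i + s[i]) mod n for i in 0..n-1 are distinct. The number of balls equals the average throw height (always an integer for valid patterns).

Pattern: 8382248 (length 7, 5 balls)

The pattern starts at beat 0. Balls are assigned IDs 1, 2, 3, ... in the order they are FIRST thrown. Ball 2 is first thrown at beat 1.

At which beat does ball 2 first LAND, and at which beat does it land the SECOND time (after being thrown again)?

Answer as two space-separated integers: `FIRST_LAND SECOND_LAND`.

Answer: 4 6

Derivation:
Beat 0 (L): throw ball1 h=8 -> lands@8:L; in-air after throw: [b1@8:L]
Beat 1 (R): throw ball2 h=3 -> lands@4:L; in-air after throw: [b2@4:L b1@8:L]
Beat 2 (L): throw ball3 h=8 -> lands@10:L; in-air after throw: [b2@4:L b1@8:L b3@10:L]
Beat 3 (R): throw ball4 h=2 -> lands@5:R; in-air after throw: [b2@4:L b4@5:R b1@8:L b3@10:L]
Beat 4 (L): throw ball2 h=2 -> lands@6:L; in-air after throw: [b4@5:R b2@6:L b1@8:L b3@10:L]
Beat 5 (R): throw ball4 h=4 -> lands@9:R; in-air after throw: [b2@6:L b1@8:L b4@9:R b3@10:L]
Beat 6 (L): throw ball2 h=8 -> lands@14:L; in-air after throw: [b1@8:L b4@9:R b3@10:L b2@14:L]
Ball 2: thrown@1 h=3 -> first land @4; rethrown@4 h=2 -> second land @6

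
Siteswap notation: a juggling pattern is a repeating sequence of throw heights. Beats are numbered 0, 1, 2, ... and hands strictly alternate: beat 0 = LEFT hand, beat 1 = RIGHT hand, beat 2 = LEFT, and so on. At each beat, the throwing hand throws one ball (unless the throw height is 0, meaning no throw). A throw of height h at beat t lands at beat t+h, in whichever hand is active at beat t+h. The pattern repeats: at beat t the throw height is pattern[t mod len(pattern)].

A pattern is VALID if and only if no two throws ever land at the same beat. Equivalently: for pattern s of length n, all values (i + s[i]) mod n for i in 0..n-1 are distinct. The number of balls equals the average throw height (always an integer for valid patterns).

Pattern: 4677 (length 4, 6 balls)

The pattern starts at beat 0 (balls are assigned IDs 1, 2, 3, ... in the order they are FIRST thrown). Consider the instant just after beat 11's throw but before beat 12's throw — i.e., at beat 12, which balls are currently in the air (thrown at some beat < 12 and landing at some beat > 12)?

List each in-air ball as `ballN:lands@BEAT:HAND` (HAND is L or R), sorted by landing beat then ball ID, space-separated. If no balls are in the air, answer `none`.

Answer: ball6:lands@13:R ball2:lands@14:L ball3:lands@15:R ball4:lands@17:R ball5:lands@18:L

Derivation:
Beat 0 (L): throw ball1 h=4 -> lands@4:L; in-air after throw: [b1@4:L]
Beat 1 (R): throw ball2 h=6 -> lands@7:R; in-air after throw: [b1@4:L b2@7:R]
Beat 2 (L): throw ball3 h=7 -> lands@9:R; in-air after throw: [b1@4:L b2@7:R b3@9:R]
Beat 3 (R): throw ball4 h=7 -> lands@10:L; in-air after throw: [b1@4:L b2@7:R b3@9:R b4@10:L]
Beat 4 (L): throw ball1 h=4 -> lands@8:L; in-air after throw: [b2@7:R b1@8:L b3@9:R b4@10:L]
Beat 5 (R): throw ball5 h=6 -> lands@11:R; in-air after throw: [b2@7:R b1@8:L b3@9:R b4@10:L b5@11:R]
Beat 6 (L): throw ball6 h=7 -> lands@13:R; in-air after throw: [b2@7:R b1@8:L b3@9:R b4@10:L b5@11:R b6@13:R]
Beat 7 (R): throw ball2 h=7 -> lands@14:L; in-air after throw: [b1@8:L b3@9:R b4@10:L b5@11:R b6@13:R b2@14:L]
Beat 8 (L): throw ball1 h=4 -> lands@12:L; in-air after throw: [b3@9:R b4@10:L b5@11:R b1@12:L b6@13:R b2@14:L]
Beat 9 (R): throw ball3 h=6 -> lands@15:R; in-air after throw: [b4@10:L b5@11:R b1@12:L b6@13:R b2@14:L b3@15:R]
Beat 10 (L): throw ball4 h=7 -> lands@17:R; in-air after throw: [b5@11:R b1@12:L b6@13:R b2@14:L b3@15:R b4@17:R]
Beat 11 (R): throw ball5 h=7 -> lands@18:L; in-air after throw: [b1@12:L b6@13:R b2@14:L b3@15:R b4@17:R b5@18:L]
Beat 12 (L): throw ball1 h=4 -> lands@16:L; in-air after throw: [b6@13:R b2@14:L b3@15:R b1@16:L b4@17:R b5@18:L]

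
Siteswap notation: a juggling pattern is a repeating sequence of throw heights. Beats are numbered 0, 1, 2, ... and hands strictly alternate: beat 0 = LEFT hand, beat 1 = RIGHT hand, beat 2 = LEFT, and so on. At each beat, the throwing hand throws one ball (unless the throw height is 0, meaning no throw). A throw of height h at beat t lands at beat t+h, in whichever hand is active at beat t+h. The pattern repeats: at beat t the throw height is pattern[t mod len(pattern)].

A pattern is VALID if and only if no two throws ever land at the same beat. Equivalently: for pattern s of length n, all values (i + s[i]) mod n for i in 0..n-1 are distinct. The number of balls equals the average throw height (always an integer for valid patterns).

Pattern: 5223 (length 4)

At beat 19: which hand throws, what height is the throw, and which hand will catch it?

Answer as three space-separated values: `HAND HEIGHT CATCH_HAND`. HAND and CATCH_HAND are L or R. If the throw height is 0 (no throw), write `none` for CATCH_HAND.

Beat 19: 19 mod 2 = 1, so hand = R
Throw height = pattern[19 mod 4] = pattern[3] = 3
Lands at beat 19+3=22, 22 mod 2 = 0, so catch hand = L

Answer: R 3 L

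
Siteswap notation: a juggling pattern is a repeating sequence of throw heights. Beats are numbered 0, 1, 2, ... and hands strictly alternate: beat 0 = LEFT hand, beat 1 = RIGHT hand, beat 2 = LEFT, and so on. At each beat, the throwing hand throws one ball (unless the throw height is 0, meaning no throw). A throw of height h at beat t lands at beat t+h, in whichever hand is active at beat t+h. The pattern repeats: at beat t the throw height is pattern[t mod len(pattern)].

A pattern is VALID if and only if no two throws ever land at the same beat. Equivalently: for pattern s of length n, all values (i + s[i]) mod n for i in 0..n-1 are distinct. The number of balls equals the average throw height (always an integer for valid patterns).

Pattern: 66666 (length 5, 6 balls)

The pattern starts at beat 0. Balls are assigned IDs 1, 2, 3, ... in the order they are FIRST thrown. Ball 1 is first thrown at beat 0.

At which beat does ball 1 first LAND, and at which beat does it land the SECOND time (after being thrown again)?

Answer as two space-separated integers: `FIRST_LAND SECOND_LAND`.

Answer: 6 12

Derivation:
Beat 0 (L): throw ball1 h=6 -> lands@6:L; in-air after throw: [b1@6:L]
Beat 1 (R): throw ball2 h=6 -> lands@7:R; in-air after throw: [b1@6:L b2@7:R]
Beat 2 (L): throw ball3 h=6 -> lands@8:L; in-air after throw: [b1@6:L b2@7:R b3@8:L]
Beat 3 (R): throw ball4 h=6 -> lands@9:R; in-air after throw: [b1@6:L b2@7:R b3@8:L b4@9:R]
Beat 4 (L): throw ball5 h=6 -> lands@10:L; in-air after throw: [b1@6:L b2@7:R b3@8:L b4@9:R b5@10:L]
Beat 5 (R): throw ball6 h=6 -> lands@11:R; in-air after throw: [b1@6:L b2@7:R b3@8:L b4@9:R b5@10:L b6@11:R]
Beat 6 (L): throw ball1 h=6 -> lands@12:L; in-air after throw: [b2@7:R b3@8:L b4@9:R b5@10:L b6@11:R b1@12:L]
Beat 7 (R): throw ball2 h=6 -> lands@13:R; in-air after throw: [b3@8:L b4@9:R b5@10:L b6@11:R b1@12:L b2@13:R]
Beat 8 (L): throw ball3 h=6 -> lands@14:L; in-air after throw: [b4@9:R b5@10:L b6@11:R b1@12:L b2@13:R b3@14:L]
Beat 9 (R): throw ball4 h=6 -> lands@15:R; in-air after throw: [b5@10:L b6@11:R b1@12:L b2@13:R b3@14:L b4@15:R]
Beat 10 (L): throw ball5 h=6 -> lands@16:L; in-air after throw: [b6@11:R b1@12:L b2@13:R b3@14:L b4@15:R b5@16:L]
Beat 11 (R): throw ball6 h=6 -> lands@17:R; in-air after throw: [b1@12:L b2@13:R b3@14:L b4@15:R b5@16:L b6@17:R]
Beat 12 (L): throw ball1 h=6 -> lands@18:L; in-air after throw: [b2@13:R b3@14:L b4@15:R b5@16:L b6@17:R b1@18:L]
Ball 1: thrown@0 h=6 -> first land @6; rethrown@6 h=6 -> second land @12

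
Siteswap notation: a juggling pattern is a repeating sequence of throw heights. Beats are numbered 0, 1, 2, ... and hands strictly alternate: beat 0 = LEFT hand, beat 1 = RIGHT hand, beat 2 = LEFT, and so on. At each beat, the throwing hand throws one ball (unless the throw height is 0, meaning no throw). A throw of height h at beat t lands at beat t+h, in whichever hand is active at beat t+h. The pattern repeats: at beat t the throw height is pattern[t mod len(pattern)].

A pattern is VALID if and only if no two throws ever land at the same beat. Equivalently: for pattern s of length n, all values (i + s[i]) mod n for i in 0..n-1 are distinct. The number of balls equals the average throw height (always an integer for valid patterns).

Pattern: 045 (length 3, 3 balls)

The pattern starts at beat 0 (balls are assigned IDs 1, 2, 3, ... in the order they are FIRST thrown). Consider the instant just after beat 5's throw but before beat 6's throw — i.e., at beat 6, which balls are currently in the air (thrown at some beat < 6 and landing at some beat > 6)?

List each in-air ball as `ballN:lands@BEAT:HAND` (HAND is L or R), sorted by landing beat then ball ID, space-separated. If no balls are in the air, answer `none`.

Answer: ball2:lands@7:R ball3:lands@8:L ball1:lands@10:L

Derivation:
Beat 1 (R): throw ball1 h=4 -> lands@5:R; in-air after throw: [b1@5:R]
Beat 2 (L): throw ball2 h=5 -> lands@7:R; in-air after throw: [b1@5:R b2@7:R]
Beat 4 (L): throw ball3 h=4 -> lands@8:L; in-air after throw: [b1@5:R b2@7:R b3@8:L]
Beat 5 (R): throw ball1 h=5 -> lands@10:L; in-air after throw: [b2@7:R b3@8:L b1@10:L]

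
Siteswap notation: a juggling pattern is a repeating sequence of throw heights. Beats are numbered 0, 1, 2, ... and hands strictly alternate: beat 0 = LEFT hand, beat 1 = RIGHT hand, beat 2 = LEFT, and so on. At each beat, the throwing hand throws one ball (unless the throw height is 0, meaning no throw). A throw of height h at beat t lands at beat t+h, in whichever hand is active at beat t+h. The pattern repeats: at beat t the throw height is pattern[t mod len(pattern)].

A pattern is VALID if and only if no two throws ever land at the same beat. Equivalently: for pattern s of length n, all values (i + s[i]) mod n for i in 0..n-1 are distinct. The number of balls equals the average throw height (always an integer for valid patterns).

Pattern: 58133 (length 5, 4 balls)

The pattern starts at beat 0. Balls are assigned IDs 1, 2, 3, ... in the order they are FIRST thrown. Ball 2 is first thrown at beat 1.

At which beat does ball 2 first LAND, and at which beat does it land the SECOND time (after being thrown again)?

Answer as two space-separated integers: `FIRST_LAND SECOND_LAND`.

Answer: 9 12

Derivation:
Beat 0 (L): throw ball1 h=5 -> lands@5:R; in-air after throw: [b1@5:R]
Beat 1 (R): throw ball2 h=8 -> lands@9:R; in-air after throw: [b1@5:R b2@9:R]
Beat 2 (L): throw ball3 h=1 -> lands@3:R; in-air after throw: [b3@3:R b1@5:R b2@9:R]
Beat 3 (R): throw ball3 h=3 -> lands@6:L; in-air after throw: [b1@5:R b3@6:L b2@9:R]
Beat 4 (L): throw ball4 h=3 -> lands@7:R; in-air after throw: [b1@5:R b3@6:L b4@7:R b2@9:R]
Beat 5 (R): throw ball1 h=5 -> lands@10:L; in-air after throw: [b3@6:L b4@7:R b2@9:R b1@10:L]
Beat 6 (L): throw ball3 h=8 -> lands@14:L; in-air after throw: [b4@7:R b2@9:R b1@10:L b3@14:L]
Beat 7 (R): throw ball4 h=1 -> lands@8:L; in-air after throw: [b4@8:L b2@9:R b1@10:L b3@14:L]
Beat 8 (L): throw ball4 h=3 -> lands@11:R; in-air after throw: [b2@9:R b1@10:L b4@11:R b3@14:L]
Beat 9 (R): throw ball2 h=3 -> lands@12:L; in-air after throw: [b1@10:L b4@11:R b2@12:L b3@14:L]
Beat 10 (L): throw ball1 h=5 -> lands@15:R; in-air after throw: [b4@11:R b2@12:L b3@14:L b1@15:R]
Beat 11 (R): throw ball4 h=8 -> lands@19:R; in-air after throw: [b2@12:L b3@14:L b1@15:R b4@19:R]
Beat 12 (L): throw ball2 h=1 -> lands@13:R; in-air after throw: [b2@13:R b3@14:L b1@15:R b4@19:R]
Ball 2: thrown@1 h=8 -> first land @9; rethrown@9 h=3 -> second land @12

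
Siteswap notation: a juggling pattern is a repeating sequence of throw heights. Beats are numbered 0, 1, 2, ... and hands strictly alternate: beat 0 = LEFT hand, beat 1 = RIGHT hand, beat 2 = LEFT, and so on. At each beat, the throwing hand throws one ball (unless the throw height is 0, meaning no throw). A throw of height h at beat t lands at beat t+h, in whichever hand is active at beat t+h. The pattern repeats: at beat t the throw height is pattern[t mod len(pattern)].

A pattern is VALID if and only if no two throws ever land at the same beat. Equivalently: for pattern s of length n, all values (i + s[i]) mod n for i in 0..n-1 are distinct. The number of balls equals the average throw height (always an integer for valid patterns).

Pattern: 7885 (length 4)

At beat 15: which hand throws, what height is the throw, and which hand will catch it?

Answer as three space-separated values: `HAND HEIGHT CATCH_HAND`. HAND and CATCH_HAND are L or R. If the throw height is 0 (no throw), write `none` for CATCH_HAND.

Answer: R 5 L

Derivation:
Beat 15: 15 mod 2 = 1, so hand = R
Throw height = pattern[15 mod 4] = pattern[3] = 5
Lands at beat 15+5=20, 20 mod 2 = 0, so catch hand = L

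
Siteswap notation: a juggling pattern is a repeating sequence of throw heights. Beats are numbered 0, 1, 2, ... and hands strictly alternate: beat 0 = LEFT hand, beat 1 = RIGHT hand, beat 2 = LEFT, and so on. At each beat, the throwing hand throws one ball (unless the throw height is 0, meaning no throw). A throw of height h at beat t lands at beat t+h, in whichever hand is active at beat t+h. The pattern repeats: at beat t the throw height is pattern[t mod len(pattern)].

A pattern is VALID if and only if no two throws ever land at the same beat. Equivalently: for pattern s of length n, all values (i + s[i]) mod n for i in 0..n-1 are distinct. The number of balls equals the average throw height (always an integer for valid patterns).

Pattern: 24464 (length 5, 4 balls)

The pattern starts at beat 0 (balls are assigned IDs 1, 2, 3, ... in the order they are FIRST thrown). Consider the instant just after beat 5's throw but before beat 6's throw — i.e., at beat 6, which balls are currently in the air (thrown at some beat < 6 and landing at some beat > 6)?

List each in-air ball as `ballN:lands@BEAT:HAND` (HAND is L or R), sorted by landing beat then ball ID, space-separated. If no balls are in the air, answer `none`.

Answer: ball2:lands@7:R ball4:lands@8:L ball3:lands@9:R

Derivation:
Beat 0 (L): throw ball1 h=2 -> lands@2:L; in-air after throw: [b1@2:L]
Beat 1 (R): throw ball2 h=4 -> lands@5:R; in-air after throw: [b1@2:L b2@5:R]
Beat 2 (L): throw ball1 h=4 -> lands@6:L; in-air after throw: [b2@5:R b1@6:L]
Beat 3 (R): throw ball3 h=6 -> lands@9:R; in-air after throw: [b2@5:R b1@6:L b3@9:R]
Beat 4 (L): throw ball4 h=4 -> lands@8:L; in-air after throw: [b2@5:R b1@6:L b4@8:L b3@9:R]
Beat 5 (R): throw ball2 h=2 -> lands@7:R; in-air after throw: [b1@6:L b2@7:R b4@8:L b3@9:R]
Beat 6 (L): throw ball1 h=4 -> lands@10:L; in-air after throw: [b2@7:R b4@8:L b3@9:R b1@10:L]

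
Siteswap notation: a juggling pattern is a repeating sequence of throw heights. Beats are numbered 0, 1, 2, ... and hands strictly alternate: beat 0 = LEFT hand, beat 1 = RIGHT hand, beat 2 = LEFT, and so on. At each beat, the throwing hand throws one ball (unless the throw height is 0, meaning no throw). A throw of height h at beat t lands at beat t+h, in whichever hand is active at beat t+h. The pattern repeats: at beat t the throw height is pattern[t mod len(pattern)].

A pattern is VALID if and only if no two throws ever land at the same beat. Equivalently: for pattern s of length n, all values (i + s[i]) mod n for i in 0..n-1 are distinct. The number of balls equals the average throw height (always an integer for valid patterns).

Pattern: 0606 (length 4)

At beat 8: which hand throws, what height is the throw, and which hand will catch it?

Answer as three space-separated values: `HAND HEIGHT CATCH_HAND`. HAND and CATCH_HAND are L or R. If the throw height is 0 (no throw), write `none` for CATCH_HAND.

Answer: L 0 none

Derivation:
Beat 8: 8 mod 2 = 0, so hand = L
Throw height = pattern[8 mod 4] = pattern[0] = 0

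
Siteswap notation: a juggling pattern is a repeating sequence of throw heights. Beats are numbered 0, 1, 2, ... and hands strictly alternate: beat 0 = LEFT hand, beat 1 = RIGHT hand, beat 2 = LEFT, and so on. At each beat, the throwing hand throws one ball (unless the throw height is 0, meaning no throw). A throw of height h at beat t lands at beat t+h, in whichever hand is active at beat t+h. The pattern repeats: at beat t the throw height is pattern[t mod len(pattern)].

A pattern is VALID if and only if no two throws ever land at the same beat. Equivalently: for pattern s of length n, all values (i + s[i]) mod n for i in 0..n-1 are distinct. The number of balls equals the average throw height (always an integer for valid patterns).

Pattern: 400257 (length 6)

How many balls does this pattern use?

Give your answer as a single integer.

Pattern = [4, 0, 0, 2, 5, 7], length n = 6
  position 0: throw height = 4, running sum = 4
  position 1: throw height = 0, running sum = 4
  position 2: throw height = 0, running sum = 4
  position 3: throw height = 2, running sum = 6
  position 4: throw height = 5, running sum = 11
  position 5: throw height = 7, running sum = 18
Total sum = 18; balls = sum / n = 18 / 6 = 3

Answer: 3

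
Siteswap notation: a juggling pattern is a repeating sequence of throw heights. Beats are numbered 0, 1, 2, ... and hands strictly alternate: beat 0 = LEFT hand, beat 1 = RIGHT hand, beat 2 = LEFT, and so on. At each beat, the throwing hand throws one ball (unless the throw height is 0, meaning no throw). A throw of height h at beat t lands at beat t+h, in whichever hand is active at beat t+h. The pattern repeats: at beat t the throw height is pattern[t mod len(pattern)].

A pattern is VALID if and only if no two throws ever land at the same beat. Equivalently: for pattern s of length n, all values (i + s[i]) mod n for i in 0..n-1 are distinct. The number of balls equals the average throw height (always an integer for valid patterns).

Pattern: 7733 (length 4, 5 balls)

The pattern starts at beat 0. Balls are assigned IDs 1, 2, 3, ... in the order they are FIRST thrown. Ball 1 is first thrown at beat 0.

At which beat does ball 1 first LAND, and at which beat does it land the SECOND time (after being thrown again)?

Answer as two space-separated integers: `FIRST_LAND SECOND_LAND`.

Answer: 7 10

Derivation:
Beat 0 (L): throw ball1 h=7 -> lands@7:R; in-air after throw: [b1@7:R]
Beat 1 (R): throw ball2 h=7 -> lands@8:L; in-air after throw: [b1@7:R b2@8:L]
Beat 2 (L): throw ball3 h=3 -> lands@5:R; in-air after throw: [b3@5:R b1@7:R b2@8:L]
Beat 3 (R): throw ball4 h=3 -> lands@6:L; in-air after throw: [b3@5:R b4@6:L b1@7:R b2@8:L]
Beat 4 (L): throw ball5 h=7 -> lands@11:R; in-air after throw: [b3@5:R b4@6:L b1@7:R b2@8:L b5@11:R]
Beat 5 (R): throw ball3 h=7 -> lands@12:L; in-air after throw: [b4@6:L b1@7:R b2@8:L b5@11:R b3@12:L]
Beat 6 (L): throw ball4 h=3 -> lands@9:R; in-air after throw: [b1@7:R b2@8:L b4@9:R b5@11:R b3@12:L]
Beat 7 (R): throw ball1 h=3 -> lands@10:L; in-air after throw: [b2@8:L b4@9:R b1@10:L b5@11:R b3@12:L]
Beat 8 (L): throw ball2 h=7 -> lands@15:R; in-air after throw: [b4@9:R b1@10:L b5@11:R b3@12:L b2@15:R]
Beat 9 (R): throw ball4 h=7 -> lands@16:L; in-air after throw: [b1@10:L b5@11:R b3@12:L b2@15:R b4@16:L]
Beat 10 (L): throw ball1 h=3 -> lands@13:R; in-air after throw: [b5@11:R b3@12:L b1@13:R b2@15:R b4@16:L]
Ball 1: thrown@0 h=7 -> first land @7; rethrown@7 h=3 -> second land @10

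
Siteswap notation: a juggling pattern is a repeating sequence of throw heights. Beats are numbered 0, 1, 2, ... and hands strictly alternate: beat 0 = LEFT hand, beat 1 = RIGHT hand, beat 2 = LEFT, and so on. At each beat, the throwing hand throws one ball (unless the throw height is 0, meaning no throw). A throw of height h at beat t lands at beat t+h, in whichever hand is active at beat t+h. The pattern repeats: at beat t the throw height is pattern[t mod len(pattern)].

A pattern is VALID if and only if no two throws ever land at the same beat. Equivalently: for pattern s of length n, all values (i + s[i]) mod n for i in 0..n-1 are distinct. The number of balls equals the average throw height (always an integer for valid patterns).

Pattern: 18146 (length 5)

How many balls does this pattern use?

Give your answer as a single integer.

Answer: 4

Derivation:
Pattern = [1, 8, 1, 4, 6], length n = 5
  position 0: throw height = 1, running sum = 1
  position 1: throw height = 8, running sum = 9
  position 2: throw height = 1, running sum = 10
  position 3: throw height = 4, running sum = 14
  position 4: throw height = 6, running sum = 20
Total sum = 20; balls = sum / n = 20 / 5 = 4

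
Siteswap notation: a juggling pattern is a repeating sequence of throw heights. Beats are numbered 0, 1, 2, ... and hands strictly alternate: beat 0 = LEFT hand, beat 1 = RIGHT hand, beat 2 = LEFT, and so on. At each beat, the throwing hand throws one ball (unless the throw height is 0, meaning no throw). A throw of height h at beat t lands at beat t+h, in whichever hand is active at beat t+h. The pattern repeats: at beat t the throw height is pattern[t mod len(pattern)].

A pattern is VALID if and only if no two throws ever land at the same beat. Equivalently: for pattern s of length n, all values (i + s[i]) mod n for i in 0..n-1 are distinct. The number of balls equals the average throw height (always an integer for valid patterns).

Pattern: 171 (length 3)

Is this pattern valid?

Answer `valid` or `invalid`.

Answer: valid

Derivation:
i=0: (i + s[i]) mod n = (0 + 1) mod 3 = 1
i=1: (i + s[i]) mod n = (1 + 7) mod 3 = 2
i=2: (i + s[i]) mod n = (2 + 1) mod 3 = 0
Residues: [1, 2, 0], distinct: True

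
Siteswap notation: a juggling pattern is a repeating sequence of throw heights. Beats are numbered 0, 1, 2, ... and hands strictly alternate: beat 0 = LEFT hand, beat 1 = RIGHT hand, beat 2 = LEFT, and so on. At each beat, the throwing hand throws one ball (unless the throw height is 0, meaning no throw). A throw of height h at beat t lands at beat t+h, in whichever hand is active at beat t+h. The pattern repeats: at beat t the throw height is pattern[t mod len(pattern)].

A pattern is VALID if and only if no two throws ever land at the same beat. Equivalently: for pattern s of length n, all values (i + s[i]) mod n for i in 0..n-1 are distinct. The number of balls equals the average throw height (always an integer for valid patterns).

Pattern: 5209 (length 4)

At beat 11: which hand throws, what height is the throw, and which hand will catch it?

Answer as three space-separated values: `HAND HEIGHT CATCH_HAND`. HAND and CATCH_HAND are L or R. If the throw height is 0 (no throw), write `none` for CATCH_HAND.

Answer: R 9 L

Derivation:
Beat 11: 11 mod 2 = 1, so hand = R
Throw height = pattern[11 mod 4] = pattern[3] = 9
Lands at beat 11+9=20, 20 mod 2 = 0, so catch hand = L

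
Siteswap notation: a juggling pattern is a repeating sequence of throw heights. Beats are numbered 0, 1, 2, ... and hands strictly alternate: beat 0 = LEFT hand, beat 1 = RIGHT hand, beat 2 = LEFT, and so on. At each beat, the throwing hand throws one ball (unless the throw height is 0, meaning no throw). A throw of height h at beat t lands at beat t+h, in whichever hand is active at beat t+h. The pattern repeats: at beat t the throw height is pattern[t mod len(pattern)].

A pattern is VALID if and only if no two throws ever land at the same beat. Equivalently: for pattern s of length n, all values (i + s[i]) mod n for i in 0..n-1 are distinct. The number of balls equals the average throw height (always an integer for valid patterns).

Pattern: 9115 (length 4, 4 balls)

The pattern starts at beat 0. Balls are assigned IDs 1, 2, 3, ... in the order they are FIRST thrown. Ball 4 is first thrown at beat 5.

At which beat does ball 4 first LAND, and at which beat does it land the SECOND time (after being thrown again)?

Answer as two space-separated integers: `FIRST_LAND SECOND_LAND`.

Answer: 6 7

Derivation:
Beat 0 (L): throw ball1 h=9 -> lands@9:R; in-air after throw: [b1@9:R]
Beat 1 (R): throw ball2 h=1 -> lands@2:L; in-air after throw: [b2@2:L b1@9:R]
Beat 2 (L): throw ball2 h=1 -> lands@3:R; in-air after throw: [b2@3:R b1@9:R]
Beat 3 (R): throw ball2 h=5 -> lands@8:L; in-air after throw: [b2@8:L b1@9:R]
Beat 4 (L): throw ball3 h=9 -> lands@13:R; in-air after throw: [b2@8:L b1@9:R b3@13:R]
Beat 5 (R): throw ball4 h=1 -> lands@6:L; in-air after throw: [b4@6:L b2@8:L b1@9:R b3@13:R]
Beat 6 (L): throw ball4 h=1 -> lands@7:R; in-air after throw: [b4@7:R b2@8:L b1@9:R b3@13:R]
Beat 7 (R): throw ball4 h=5 -> lands@12:L; in-air after throw: [b2@8:L b1@9:R b4@12:L b3@13:R]
Ball 4: thrown@5 h=1 -> first land @6; rethrown@6 h=1 -> second land @7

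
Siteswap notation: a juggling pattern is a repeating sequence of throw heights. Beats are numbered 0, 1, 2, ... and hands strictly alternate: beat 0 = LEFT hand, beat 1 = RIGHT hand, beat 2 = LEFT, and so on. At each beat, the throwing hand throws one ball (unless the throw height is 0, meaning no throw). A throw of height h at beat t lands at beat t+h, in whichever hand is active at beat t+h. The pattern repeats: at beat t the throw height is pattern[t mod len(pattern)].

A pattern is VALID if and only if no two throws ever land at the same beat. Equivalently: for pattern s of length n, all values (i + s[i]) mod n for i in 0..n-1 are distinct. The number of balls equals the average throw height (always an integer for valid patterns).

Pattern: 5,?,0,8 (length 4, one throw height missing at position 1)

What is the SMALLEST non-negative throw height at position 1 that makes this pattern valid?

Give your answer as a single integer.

i=0: (0 + 5) mod 4 = 1
i=1: s[i]=? (unknown)
i=2: (2 + 0) mod 4 = 2
i=3: (3 + 8) mod 4 = 3
Known residues: [1, 2, 3]; need a permutation of 0..3, so missing residue r = 0
Need (1 + s) mod 4 = 0; smallest s = (0 - 1) mod 4 = 3

Answer: 3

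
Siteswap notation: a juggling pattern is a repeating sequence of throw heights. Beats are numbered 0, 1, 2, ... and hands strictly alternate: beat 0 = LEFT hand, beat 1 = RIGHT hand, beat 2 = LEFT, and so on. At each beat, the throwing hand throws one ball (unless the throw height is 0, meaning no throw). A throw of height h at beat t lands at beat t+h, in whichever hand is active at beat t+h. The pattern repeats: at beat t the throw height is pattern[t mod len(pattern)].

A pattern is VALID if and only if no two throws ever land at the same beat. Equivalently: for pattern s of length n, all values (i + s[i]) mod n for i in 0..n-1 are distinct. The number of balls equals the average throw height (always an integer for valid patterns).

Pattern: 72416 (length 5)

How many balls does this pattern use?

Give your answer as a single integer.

Answer: 4

Derivation:
Pattern = [7, 2, 4, 1, 6], length n = 5
  position 0: throw height = 7, running sum = 7
  position 1: throw height = 2, running sum = 9
  position 2: throw height = 4, running sum = 13
  position 3: throw height = 1, running sum = 14
  position 4: throw height = 6, running sum = 20
Total sum = 20; balls = sum / n = 20 / 5 = 4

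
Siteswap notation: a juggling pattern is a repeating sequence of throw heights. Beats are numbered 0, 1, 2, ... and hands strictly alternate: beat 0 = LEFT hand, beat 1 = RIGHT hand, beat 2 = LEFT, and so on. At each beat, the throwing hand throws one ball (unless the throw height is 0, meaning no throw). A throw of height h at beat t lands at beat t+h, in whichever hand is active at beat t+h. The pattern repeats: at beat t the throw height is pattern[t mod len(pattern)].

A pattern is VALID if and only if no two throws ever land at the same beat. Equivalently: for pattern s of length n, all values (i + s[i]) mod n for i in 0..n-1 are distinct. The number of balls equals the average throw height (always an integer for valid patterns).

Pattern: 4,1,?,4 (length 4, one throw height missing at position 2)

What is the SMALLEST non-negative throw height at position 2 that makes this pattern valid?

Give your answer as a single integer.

Answer: 3

Derivation:
i=0: (0 + 4) mod 4 = 0
i=1: (1 + 1) mod 4 = 2
i=2: s[i]=? (unknown)
i=3: (3 + 4) mod 4 = 3
Known residues: [0, 2, 3]; need a permutation of 0..3, so missing residue r = 1
Need (2 + s) mod 4 = 1; smallest s = (1 - 2) mod 4 = 3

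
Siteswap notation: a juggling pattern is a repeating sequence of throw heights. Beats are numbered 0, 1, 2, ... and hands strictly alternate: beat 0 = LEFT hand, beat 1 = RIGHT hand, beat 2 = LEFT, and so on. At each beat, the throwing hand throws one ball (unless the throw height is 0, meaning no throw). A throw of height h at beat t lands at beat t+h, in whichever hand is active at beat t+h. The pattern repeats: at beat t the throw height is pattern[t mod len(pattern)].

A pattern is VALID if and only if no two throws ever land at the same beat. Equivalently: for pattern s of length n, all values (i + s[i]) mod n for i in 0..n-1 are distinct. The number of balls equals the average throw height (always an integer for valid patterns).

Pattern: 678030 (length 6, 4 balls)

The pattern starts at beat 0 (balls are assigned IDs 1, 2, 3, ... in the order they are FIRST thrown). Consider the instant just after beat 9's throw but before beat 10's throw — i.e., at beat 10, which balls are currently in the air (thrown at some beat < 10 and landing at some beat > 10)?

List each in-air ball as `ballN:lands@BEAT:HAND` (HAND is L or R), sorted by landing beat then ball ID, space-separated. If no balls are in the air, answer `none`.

Answer: ball1:lands@12:L ball4:lands@14:L ball2:lands@16:L

Derivation:
Beat 0 (L): throw ball1 h=6 -> lands@6:L; in-air after throw: [b1@6:L]
Beat 1 (R): throw ball2 h=7 -> lands@8:L; in-air after throw: [b1@6:L b2@8:L]
Beat 2 (L): throw ball3 h=8 -> lands@10:L; in-air after throw: [b1@6:L b2@8:L b3@10:L]
Beat 4 (L): throw ball4 h=3 -> lands@7:R; in-air after throw: [b1@6:L b4@7:R b2@8:L b3@10:L]
Beat 6 (L): throw ball1 h=6 -> lands@12:L; in-air after throw: [b4@7:R b2@8:L b3@10:L b1@12:L]
Beat 7 (R): throw ball4 h=7 -> lands@14:L; in-air after throw: [b2@8:L b3@10:L b1@12:L b4@14:L]
Beat 8 (L): throw ball2 h=8 -> lands@16:L; in-air after throw: [b3@10:L b1@12:L b4@14:L b2@16:L]
Beat 10 (L): throw ball3 h=3 -> lands@13:R; in-air after throw: [b1@12:L b3@13:R b4@14:L b2@16:L]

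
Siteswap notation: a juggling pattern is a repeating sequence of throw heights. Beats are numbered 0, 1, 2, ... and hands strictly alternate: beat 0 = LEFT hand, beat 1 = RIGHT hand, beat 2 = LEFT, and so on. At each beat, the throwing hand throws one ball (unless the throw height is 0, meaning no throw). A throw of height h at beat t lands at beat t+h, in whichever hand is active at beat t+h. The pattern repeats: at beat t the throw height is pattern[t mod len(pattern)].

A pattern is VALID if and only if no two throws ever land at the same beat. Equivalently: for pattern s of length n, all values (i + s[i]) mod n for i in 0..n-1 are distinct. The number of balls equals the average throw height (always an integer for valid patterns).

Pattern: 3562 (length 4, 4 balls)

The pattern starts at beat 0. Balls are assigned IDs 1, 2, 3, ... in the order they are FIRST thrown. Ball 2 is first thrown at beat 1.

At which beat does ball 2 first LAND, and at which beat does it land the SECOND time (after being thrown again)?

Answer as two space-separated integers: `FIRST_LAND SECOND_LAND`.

Answer: 6 12

Derivation:
Beat 0 (L): throw ball1 h=3 -> lands@3:R; in-air after throw: [b1@3:R]
Beat 1 (R): throw ball2 h=5 -> lands@6:L; in-air after throw: [b1@3:R b2@6:L]
Beat 2 (L): throw ball3 h=6 -> lands@8:L; in-air after throw: [b1@3:R b2@6:L b3@8:L]
Beat 3 (R): throw ball1 h=2 -> lands@5:R; in-air after throw: [b1@5:R b2@6:L b3@8:L]
Beat 4 (L): throw ball4 h=3 -> lands@7:R; in-air after throw: [b1@5:R b2@6:L b4@7:R b3@8:L]
Beat 5 (R): throw ball1 h=5 -> lands@10:L; in-air after throw: [b2@6:L b4@7:R b3@8:L b1@10:L]
Beat 6 (L): throw ball2 h=6 -> lands@12:L; in-air after throw: [b4@7:R b3@8:L b1@10:L b2@12:L]
Beat 7 (R): throw ball4 h=2 -> lands@9:R; in-air after throw: [b3@8:L b4@9:R b1@10:L b2@12:L]
Beat 8 (L): throw ball3 h=3 -> lands@11:R; in-air after throw: [b4@9:R b1@10:L b3@11:R b2@12:L]
Beat 9 (R): throw ball4 h=5 -> lands@14:L; in-air after throw: [b1@10:L b3@11:R b2@12:L b4@14:L]
Beat 10 (L): throw ball1 h=6 -> lands@16:L; in-air after throw: [b3@11:R b2@12:L b4@14:L b1@16:L]
Beat 11 (R): throw ball3 h=2 -> lands@13:R; in-air after throw: [b2@12:L b3@13:R b4@14:L b1@16:L]
Beat 12 (L): throw ball2 h=3 -> lands@15:R; in-air after throw: [b3@13:R b4@14:L b2@15:R b1@16:L]
Ball 2: thrown@1 h=5 -> first land @6; rethrown@6 h=6 -> second land @12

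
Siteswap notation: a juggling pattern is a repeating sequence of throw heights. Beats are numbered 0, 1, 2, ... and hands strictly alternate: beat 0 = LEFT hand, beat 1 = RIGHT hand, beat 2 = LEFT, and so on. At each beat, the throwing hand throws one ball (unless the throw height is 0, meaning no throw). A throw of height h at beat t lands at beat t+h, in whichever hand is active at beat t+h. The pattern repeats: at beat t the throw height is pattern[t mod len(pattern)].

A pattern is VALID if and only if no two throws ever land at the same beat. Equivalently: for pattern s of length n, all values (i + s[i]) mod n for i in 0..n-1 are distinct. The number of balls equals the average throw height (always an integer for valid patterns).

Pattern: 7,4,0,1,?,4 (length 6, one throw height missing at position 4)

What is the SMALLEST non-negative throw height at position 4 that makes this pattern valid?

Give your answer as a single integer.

i=0: (0 + 7) mod 6 = 1
i=1: (1 + 4) mod 6 = 5
i=2: (2 + 0) mod 6 = 2
i=3: (3 + 1) mod 6 = 4
i=4: s[i]=? (unknown)
i=5: (5 + 4) mod 6 = 3
Known residues: [1, 2, 3, 4, 5]; need a permutation of 0..5, so missing residue r = 0
Need (4 + s) mod 6 = 0; smallest s = (0 - 4) mod 6 = 2

Answer: 2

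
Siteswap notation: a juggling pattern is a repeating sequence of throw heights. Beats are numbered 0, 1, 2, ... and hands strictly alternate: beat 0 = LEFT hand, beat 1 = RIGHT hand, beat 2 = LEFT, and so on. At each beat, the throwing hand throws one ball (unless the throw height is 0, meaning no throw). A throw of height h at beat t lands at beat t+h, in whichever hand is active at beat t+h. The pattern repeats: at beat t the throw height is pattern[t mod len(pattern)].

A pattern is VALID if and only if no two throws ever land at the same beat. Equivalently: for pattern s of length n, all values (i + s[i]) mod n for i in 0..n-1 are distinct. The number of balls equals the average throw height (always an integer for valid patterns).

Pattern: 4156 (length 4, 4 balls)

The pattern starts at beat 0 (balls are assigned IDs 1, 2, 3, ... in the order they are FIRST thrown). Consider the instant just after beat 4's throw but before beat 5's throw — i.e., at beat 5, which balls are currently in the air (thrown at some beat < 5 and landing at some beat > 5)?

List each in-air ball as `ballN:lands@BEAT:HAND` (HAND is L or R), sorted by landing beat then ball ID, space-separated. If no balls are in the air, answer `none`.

Answer: ball2:lands@7:R ball1:lands@8:L ball3:lands@9:R

Derivation:
Beat 0 (L): throw ball1 h=4 -> lands@4:L; in-air after throw: [b1@4:L]
Beat 1 (R): throw ball2 h=1 -> lands@2:L; in-air after throw: [b2@2:L b1@4:L]
Beat 2 (L): throw ball2 h=5 -> lands@7:R; in-air after throw: [b1@4:L b2@7:R]
Beat 3 (R): throw ball3 h=6 -> lands@9:R; in-air after throw: [b1@4:L b2@7:R b3@9:R]
Beat 4 (L): throw ball1 h=4 -> lands@8:L; in-air after throw: [b2@7:R b1@8:L b3@9:R]
Beat 5 (R): throw ball4 h=1 -> lands@6:L; in-air after throw: [b4@6:L b2@7:R b1@8:L b3@9:R]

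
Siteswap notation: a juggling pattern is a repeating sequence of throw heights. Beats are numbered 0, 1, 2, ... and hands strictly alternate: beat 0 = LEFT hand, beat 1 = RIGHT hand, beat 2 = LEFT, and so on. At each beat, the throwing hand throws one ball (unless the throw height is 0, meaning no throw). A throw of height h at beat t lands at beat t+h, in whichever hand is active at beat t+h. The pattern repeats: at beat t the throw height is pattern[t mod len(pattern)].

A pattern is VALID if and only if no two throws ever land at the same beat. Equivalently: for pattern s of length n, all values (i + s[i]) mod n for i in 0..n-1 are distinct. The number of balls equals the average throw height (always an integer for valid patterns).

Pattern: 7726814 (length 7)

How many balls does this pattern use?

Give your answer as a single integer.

Answer: 5

Derivation:
Pattern = [7, 7, 2, 6, 8, 1, 4], length n = 7
  position 0: throw height = 7, running sum = 7
  position 1: throw height = 7, running sum = 14
  position 2: throw height = 2, running sum = 16
  position 3: throw height = 6, running sum = 22
  position 4: throw height = 8, running sum = 30
  position 5: throw height = 1, running sum = 31
  position 6: throw height = 4, running sum = 35
Total sum = 35; balls = sum / n = 35 / 7 = 5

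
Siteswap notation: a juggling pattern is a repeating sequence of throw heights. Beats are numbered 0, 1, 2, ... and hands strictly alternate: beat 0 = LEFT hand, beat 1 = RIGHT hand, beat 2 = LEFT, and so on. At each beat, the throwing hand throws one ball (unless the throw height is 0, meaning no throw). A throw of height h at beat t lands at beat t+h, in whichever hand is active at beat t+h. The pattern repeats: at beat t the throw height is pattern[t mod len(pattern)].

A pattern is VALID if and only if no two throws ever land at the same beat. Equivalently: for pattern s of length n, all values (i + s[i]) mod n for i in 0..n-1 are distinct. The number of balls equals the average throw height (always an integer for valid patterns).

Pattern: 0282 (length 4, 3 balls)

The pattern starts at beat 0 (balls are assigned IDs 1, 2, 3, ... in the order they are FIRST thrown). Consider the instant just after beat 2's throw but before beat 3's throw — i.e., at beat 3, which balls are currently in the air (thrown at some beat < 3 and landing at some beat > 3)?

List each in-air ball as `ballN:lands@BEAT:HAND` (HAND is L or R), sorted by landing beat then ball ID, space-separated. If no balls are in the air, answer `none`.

Answer: ball2:lands@10:L

Derivation:
Beat 1 (R): throw ball1 h=2 -> lands@3:R; in-air after throw: [b1@3:R]
Beat 2 (L): throw ball2 h=8 -> lands@10:L; in-air after throw: [b1@3:R b2@10:L]
Beat 3 (R): throw ball1 h=2 -> lands@5:R; in-air after throw: [b1@5:R b2@10:L]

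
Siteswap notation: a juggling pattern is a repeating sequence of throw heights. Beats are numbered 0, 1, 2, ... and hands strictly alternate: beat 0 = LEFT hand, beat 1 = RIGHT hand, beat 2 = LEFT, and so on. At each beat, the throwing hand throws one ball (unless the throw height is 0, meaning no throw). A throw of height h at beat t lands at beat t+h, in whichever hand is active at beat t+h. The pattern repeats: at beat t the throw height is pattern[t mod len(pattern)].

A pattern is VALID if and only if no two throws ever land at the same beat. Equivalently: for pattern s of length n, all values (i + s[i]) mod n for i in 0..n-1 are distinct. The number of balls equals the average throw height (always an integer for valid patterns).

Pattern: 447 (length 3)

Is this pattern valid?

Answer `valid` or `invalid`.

Answer: valid

Derivation:
i=0: (i + s[i]) mod n = (0 + 4) mod 3 = 1
i=1: (i + s[i]) mod n = (1 + 4) mod 3 = 2
i=2: (i + s[i]) mod n = (2 + 7) mod 3 = 0
Residues: [1, 2, 0], distinct: True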